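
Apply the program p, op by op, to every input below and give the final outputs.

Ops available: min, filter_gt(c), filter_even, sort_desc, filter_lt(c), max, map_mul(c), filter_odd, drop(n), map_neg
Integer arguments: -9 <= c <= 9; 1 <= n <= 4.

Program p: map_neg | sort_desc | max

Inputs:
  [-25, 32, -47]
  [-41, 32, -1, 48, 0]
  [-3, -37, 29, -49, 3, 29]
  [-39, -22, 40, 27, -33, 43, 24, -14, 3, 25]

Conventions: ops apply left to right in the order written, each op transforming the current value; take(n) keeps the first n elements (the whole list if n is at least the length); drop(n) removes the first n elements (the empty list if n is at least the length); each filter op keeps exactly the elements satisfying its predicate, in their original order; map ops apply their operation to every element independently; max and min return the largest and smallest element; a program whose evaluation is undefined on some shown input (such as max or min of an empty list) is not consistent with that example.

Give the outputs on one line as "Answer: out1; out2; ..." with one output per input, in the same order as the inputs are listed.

47; 41; 49; 39

Execution, op by op:
  [-25, 32, -47] -> [25, -32, 47] -> [47, 25, -32] -> 47
  [-41, 32, -1, 48, 0] -> [41, -32, 1, -48, 0] -> [41, 1, 0, -32, -48] -> 41
  [-3, -37, 29, -49, 3, 29] -> [3, 37, -29, 49, -3, -29] -> [49, 37, 3, -3, -29, -29] -> 49
  [-39, -22, 40, 27, -33, 43, 24, -14, 3, 25] -> [39, 22, -40, -27, 33, -43, -24, 14, -3, -25] -> [39, 33, 22, 14, -3, -24, -25, -27, -40, -43] -> 39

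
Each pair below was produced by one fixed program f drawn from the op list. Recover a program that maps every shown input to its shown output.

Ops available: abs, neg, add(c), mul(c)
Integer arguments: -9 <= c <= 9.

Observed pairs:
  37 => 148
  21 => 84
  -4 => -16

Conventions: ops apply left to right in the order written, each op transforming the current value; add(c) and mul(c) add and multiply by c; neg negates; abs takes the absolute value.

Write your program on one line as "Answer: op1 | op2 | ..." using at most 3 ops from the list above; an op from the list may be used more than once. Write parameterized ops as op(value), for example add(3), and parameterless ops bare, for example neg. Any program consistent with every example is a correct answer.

neg | mul(-4)

Check, running the answer program on each example:
  37 -> -37 -> 148
  21 -> -21 -> 84
  -4 -> 4 -> -16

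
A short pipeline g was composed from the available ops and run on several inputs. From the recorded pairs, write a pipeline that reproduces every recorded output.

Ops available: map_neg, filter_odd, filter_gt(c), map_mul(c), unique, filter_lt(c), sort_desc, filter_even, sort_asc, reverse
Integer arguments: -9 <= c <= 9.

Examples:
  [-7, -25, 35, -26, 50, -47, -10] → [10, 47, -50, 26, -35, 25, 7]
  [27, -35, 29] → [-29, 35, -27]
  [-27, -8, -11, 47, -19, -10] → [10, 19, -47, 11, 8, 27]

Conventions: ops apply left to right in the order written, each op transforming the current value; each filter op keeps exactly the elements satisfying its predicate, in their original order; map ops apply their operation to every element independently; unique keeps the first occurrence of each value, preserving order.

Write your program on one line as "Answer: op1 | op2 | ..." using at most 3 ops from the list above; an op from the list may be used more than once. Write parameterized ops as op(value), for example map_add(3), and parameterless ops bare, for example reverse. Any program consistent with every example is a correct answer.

map_neg | reverse

Check, running the answer program on each example:
  [-7, -25, 35, -26, 50, -47, -10] -> [7, 25, -35, 26, -50, 47, 10] -> [10, 47, -50, 26, -35, 25, 7]
  [27, -35, 29] -> [-27, 35, -29] -> [-29, 35, -27]
  [-27, -8, -11, 47, -19, -10] -> [27, 8, 11, -47, 19, 10] -> [10, 19, -47, 11, 8, 27]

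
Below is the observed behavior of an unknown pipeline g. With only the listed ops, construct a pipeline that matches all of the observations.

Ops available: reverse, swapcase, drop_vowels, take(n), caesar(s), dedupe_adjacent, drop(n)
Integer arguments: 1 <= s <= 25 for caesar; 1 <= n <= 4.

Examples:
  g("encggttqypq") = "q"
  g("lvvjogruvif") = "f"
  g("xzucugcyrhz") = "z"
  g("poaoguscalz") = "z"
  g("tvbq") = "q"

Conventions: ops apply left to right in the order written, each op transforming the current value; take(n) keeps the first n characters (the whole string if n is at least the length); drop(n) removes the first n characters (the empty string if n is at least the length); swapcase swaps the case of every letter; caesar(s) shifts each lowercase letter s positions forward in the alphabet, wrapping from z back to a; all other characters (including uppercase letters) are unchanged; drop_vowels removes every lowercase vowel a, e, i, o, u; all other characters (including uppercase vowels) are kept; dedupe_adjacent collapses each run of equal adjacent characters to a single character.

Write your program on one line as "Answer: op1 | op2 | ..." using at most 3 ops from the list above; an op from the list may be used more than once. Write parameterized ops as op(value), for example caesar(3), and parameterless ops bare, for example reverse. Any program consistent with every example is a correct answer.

reverse | take(1)

Check, running the answer program on each example:
  "encggttqypq" -> "qpyqttggcne" -> "q"
  "lvvjogruvif" -> "fivurgojvvl" -> "f"
  "xzucugcyrhz" -> "zhrycgucuzx" -> "z"
  "poaoguscalz" -> "zlacsugoaop" -> "z"
  "tvbq" -> "qbvt" -> "q"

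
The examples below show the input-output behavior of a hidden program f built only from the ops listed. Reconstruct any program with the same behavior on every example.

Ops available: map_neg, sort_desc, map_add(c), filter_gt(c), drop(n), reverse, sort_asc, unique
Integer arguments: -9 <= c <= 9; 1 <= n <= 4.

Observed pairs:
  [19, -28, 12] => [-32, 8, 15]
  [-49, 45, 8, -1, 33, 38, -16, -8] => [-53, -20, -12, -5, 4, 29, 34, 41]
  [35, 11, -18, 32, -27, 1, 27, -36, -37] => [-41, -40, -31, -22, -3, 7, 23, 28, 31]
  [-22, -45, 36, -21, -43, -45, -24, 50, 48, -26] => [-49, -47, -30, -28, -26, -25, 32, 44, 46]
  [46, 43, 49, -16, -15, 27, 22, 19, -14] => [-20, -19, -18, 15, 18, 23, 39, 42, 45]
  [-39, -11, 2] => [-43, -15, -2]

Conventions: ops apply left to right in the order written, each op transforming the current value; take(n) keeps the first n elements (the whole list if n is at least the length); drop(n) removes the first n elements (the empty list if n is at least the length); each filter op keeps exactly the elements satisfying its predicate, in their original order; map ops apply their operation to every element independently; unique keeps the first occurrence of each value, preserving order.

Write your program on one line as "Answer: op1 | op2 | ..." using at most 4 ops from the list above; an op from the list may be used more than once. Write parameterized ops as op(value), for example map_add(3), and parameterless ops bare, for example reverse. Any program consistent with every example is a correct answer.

unique | sort_asc | map_add(4) | map_add(-8)

Check, running the answer program on each example:
  [19, -28, 12] -> [19, -28, 12] -> [-28, 12, 19] -> [-24, 16, 23] -> [-32, 8, 15]
  [-49, 45, 8, -1, 33, 38, -16, -8] -> [-49, 45, 8, -1, 33, 38, -16, -8] -> [-49, -16, -8, -1, 8, 33, 38, 45] -> [-45, -12, -4, 3, 12, 37, 42, 49] -> [-53, -20, -12, -5, 4, 29, 34, 41]
  [35, 11, -18, 32, -27, 1, 27, -36, -37] -> [35, 11, -18, 32, -27, 1, 27, -36, -37] -> [-37, -36, -27, -18, 1, 11, 27, 32, 35] -> [-33, -32, -23, -14, 5, 15, 31, 36, 39] -> [-41, -40, -31, -22, -3, 7, 23, 28, 31]
  [-22, -45, 36, -21, -43, -45, -24, 50, 48, -26] -> [-22, -45, 36, -21, -43, -24, 50, 48, -26] -> [-45, -43, -26, -24, -22, -21, 36, 48, 50] -> [-41, -39, -22, -20, -18, -17, 40, 52, 54] -> [-49, -47, -30, -28, -26, -25, 32, 44, 46]
  [46, 43, 49, -16, -15, 27, 22, 19, -14] -> [46, 43, 49, -16, -15, 27, 22, 19, -14] -> [-16, -15, -14, 19, 22, 27, 43, 46, 49] -> [-12, -11, -10, 23, 26, 31, 47, 50, 53] -> [-20, -19, -18, 15, 18, 23, 39, 42, 45]
  [-39, -11, 2] -> [-39, -11, 2] -> [-39, -11, 2] -> [-35, -7, 6] -> [-43, -15, -2]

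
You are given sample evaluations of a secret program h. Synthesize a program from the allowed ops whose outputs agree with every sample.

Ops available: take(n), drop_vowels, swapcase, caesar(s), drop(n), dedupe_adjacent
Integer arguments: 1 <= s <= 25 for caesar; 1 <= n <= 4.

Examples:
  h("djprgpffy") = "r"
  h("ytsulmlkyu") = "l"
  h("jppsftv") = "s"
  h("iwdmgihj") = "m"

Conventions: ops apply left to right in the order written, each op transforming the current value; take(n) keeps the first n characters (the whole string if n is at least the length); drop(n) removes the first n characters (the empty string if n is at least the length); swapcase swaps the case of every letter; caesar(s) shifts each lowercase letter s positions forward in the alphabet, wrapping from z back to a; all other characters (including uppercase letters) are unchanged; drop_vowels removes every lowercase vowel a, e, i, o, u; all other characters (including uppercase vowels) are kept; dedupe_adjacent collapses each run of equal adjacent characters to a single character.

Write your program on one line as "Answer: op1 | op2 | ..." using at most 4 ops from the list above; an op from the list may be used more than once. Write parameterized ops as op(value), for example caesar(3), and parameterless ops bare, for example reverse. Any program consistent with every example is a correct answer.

drop(3) | drop_vowels | dedupe_adjacent | take(1)

Check, running the answer program on each example:
  "djprgpffy" -> "rgpffy" -> "rgpffy" -> "rgpfy" -> "r"
  "ytsulmlkyu" -> "ulmlkyu" -> "lmlky" -> "lmlky" -> "l"
  "jppsftv" -> "sftv" -> "sftv" -> "sftv" -> "s"
  "iwdmgihj" -> "mgihj" -> "mghj" -> "mghj" -> "m"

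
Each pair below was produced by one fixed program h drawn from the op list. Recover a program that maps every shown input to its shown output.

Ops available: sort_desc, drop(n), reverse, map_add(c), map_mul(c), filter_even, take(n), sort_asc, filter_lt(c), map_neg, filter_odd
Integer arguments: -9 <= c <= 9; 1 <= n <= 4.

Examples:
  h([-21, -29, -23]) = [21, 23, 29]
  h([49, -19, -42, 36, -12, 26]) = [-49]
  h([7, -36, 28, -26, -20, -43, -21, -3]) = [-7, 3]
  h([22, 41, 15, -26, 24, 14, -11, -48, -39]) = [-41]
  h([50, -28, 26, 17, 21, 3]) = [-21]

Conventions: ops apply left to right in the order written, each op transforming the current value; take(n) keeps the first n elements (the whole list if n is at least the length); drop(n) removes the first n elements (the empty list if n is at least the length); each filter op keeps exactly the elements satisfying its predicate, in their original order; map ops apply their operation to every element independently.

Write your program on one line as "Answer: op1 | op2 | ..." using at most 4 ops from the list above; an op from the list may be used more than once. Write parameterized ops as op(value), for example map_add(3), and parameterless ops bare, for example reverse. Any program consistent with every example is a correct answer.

sort_desc | take(3) | filter_odd | map_neg

Check, running the answer program on each example:
  [-21, -29, -23] -> [-21, -23, -29] -> [-21, -23, -29] -> [-21, -23, -29] -> [21, 23, 29]
  [49, -19, -42, 36, -12, 26] -> [49, 36, 26, -12, -19, -42] -> [49, 36, 26] -> [49] -> [-49]
  [7, -36, 28, -26, -20, -43, -21, -3] -> [28, 7, -3, -20, -21, -26, -36, -43] -> [28, 7, -3] -> [7, -3] -> [-7, 3]
  [22, 41, 15, -26, 24, 14, -11, -48, -39] -> [41, 24, 22, 15, 14, -11, -26, -39, -48] -> [41, 24, 22] -> [41] -> [-41]
  [50, -28, 26, 17, 21, 3] -> [50, 26, 21, 17, 3, -28] -> [50, 26, 21] -> [21] -> [-21]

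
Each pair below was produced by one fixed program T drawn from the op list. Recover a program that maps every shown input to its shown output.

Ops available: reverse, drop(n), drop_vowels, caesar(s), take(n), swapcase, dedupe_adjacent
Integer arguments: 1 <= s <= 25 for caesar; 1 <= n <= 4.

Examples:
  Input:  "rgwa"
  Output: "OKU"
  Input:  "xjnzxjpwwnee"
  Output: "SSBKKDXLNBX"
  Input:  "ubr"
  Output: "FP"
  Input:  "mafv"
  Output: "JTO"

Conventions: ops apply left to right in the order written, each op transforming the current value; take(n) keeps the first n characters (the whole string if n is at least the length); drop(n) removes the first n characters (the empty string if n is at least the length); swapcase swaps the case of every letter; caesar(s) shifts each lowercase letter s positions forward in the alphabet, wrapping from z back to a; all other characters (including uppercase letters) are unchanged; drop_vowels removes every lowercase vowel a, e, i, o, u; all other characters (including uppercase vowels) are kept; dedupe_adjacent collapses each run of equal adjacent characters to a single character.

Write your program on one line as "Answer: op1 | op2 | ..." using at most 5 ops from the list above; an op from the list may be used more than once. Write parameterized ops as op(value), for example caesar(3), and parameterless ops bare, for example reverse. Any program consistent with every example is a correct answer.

drop(1) | reverse | caesar(14) | swapcase

Check, running the answer program on each example:
  "rgwa" -> "gwa" -> "awg" -> "oku" -> "OKU"
  "xjnzxjpwwnee" -> "jnzxjpwwnee" -> "eenwwpjxznj" -> "ssbkkdxlnbx" -> "SSBKKDXLNBX"
  "ubr" -> "br" -> "rb" -> "fp" -> "FP"
  "mafv" -> "afv" -> "vfa" -> "jto" -> "JTO"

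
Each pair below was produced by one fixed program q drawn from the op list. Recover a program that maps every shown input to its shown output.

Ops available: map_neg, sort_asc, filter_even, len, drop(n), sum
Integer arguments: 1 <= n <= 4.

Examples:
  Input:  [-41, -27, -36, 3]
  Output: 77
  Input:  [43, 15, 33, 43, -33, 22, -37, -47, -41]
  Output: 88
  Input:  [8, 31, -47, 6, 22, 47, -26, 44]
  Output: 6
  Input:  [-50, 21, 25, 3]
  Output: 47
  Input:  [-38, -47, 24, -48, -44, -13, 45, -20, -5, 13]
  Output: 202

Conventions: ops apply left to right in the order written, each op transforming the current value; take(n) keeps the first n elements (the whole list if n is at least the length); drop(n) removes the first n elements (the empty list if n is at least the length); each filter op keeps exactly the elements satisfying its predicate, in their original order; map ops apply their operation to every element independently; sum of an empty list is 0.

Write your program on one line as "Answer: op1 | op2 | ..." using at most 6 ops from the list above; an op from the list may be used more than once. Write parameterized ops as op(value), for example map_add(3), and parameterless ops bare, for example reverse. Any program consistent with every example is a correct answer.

sort_asc | map_neg | sort_asc | drop(2) | sum

Check, running the answer program on each example:
  [-41, -27, -36, 3] -> [-41, -36, -27, 3] -> [41, 36, 27, -3] -> [-3, 27, 36, 41] -> [36, 41] -> 77
  [43, 15, 33, 43, -33, 22, -37, -47, -41] -> [-47, -41, -37, -33, 15, 22, 33, 43, 43] -> [47, 41, 37, 33, -15, -22, -33, -43, -43] -> [-43, -43, -33, -22, -15, 33, 37, 41, 47] -> [-33, -22, -15, 33, 37, 41, 47] -> 88
  [8, 31, -47, 6, 22, 47, -26, 44] -> [-47, -26, 6, 8, 22, 31, 44, 47] -> [47, 26, -6, -8, -22, -31, -44, -47] -> [-47, -44, -31, -22, -8, -6, 26, 47] -> [-31, -22, -8, -6, 26, 47] -> 6
  [-50, 21, 25, 3] -> [-50, 3, 21, 25] -> [50, -3, -21, -25] -> [-25, -21, -3, 50] -> [-3, 50] -> 47
  [-38, -47, 24, -48, -44, -13, 45, -20, -5, 13] -> [-48, -47, -44, -38, -20, -13, -5, 13, 24, 45] -> [48, 47, 44, 38, 20, 13, 5, -13, -24, -45] -> [-45, -24, -13, 5, 13, 20, 38, 44, 47, 48] -> [-13, 5, 13, 20, 38, 44, 47, 48] -> 202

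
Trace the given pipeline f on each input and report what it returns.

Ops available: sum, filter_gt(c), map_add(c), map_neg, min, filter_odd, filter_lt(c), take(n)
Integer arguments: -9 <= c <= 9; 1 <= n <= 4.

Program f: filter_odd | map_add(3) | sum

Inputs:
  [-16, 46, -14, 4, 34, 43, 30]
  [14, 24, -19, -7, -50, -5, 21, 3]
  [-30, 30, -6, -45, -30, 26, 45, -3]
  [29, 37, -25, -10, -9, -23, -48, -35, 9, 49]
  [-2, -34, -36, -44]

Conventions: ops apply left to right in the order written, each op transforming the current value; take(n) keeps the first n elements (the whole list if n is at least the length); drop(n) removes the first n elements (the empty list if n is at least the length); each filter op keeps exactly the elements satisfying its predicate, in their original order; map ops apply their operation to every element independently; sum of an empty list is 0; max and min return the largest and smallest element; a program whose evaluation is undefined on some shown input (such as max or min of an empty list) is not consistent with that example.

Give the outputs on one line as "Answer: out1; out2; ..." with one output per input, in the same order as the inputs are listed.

Execution, op by op:
  [-16, 46, -14, 4, 34, 43, 30] -> [43] -> [46] -> 46
  [14, 24, -19, -7, -50, -5, 21, 3] -> [-19, -7, -5, 21, 3] -> [-16, -4, -2, 24, 6] -> 8
  [-30, 30, -6, -45, -30, 26, 45, -3] -> [-45, 45, -3] -> [-42, 48, 0] -> 6
  [29, 37, -25, -10, -9, -23, -48, -35, 9, 49] -> [29, 37, -25, -9, -23, -35, 9, 49] -> [32, 40, -22, -6, -20, -32, 12, 52] -> 56
  [-2, -34, -36, -44] -> [] -> [] -> 0

46; 8; 6; 56; 0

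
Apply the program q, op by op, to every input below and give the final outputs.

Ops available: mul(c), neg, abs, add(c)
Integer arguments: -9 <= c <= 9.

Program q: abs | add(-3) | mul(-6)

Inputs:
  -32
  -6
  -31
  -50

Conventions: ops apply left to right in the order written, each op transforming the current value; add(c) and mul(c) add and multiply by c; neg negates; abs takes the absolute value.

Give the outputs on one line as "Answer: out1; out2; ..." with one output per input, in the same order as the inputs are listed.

Execution, op by op:
  -32 -> 32 -> 29 -> -174
  -6 -> 6 -> 3 -> -18
  -31 -> 31 -> 28 -> -168
  -50 -> 50 -> 47 -> -282

-174; -18; -168; -282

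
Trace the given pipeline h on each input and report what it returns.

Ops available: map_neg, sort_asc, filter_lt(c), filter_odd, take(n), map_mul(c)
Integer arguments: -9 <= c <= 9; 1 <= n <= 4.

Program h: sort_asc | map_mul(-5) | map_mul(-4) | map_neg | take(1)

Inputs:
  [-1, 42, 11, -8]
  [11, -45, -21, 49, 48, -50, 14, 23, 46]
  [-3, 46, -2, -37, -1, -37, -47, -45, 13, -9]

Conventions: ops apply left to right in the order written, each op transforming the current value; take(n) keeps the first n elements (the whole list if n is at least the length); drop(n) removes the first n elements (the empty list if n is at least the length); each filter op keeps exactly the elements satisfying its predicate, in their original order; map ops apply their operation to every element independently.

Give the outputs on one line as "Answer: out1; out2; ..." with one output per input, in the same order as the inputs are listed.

Execution, op by op:
  [-1, 42, 11, -8] -> [-8, -1, 11, 42] -> [40, 5, -55, -210] -> [-160, -20, 220, 840] -> [160, 20, -220, -840] -> [160]
  [11, -45, -21, 49, 48, -50, 14, 23, 46] -> [-50, -45, -21, 11, 14, 23, 46, 48, 49] -> [250, 225, 105, -55, -70, -115, -230, -240, -245] -> [-1000, -900, -420, 220, 280, 460, 920, 960, 980] -> [1000, 900, 420, -220, -280, -460, -920, -960, -980] -> [1000]
  [-3, 46, -2, -37, -1, -37, -47, -45, 13, -9] -> [-47, -45, -37, -37, -9, -3, -2, -1, 13, 46] -> [235, 225, 185, 185, 45, 15, 10, 5, -65, -230] -> [-940, -900, -740, -740, -180, -60, -40, -20, 260, 920] -> [940, 900, 740, 740, 180, 60, 40, 20, -260, -920] -> [940]

[160]; [1000]; [940]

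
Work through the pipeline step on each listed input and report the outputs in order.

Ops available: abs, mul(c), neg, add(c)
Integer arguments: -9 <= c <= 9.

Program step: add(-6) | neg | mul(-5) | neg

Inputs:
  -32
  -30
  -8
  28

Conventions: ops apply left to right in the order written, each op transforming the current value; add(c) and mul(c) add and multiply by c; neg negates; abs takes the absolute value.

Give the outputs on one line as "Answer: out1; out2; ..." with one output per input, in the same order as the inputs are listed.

Execution, op by op:
  -32 -> -38 -> 38 -> -190 -> 190
  -30 -> -36 -> 36 -> -180 -> 180
  -8 -> -14 -> 14 -> -70 -> 70
  28 -> 22 -> -22 -> 110 -> -110

190; 180; 70; -110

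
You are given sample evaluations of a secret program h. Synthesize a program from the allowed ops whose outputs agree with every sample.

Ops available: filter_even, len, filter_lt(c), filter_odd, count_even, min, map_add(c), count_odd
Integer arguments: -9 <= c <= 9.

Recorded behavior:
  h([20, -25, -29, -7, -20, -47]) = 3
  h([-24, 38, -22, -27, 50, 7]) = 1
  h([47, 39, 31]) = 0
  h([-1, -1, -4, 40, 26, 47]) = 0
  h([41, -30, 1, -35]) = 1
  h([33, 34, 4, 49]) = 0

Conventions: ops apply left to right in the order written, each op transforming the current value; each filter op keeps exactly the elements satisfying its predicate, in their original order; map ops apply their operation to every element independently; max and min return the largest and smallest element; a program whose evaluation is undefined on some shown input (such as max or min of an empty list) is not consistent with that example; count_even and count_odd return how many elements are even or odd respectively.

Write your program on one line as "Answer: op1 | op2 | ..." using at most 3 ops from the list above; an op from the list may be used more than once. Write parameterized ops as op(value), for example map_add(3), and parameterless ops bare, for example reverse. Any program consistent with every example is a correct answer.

filter_lt(-9) | filter_odd | count_odd

Check, running the answer program on each example:
  [20, -25, -29, -7, -20, -47] -> [-25, -29, -20, -47] -> [-25, -29, -47] -> 3
  [-24, 38, -22, -27, 50, 7] -> [-24, -22, -27] -> [-27] -> 1
  [47, 39, 31] -> [] -> [] -> 0
  [-1, -1, -4, 40, 26, 47] -> [] -> [] -> 0
  [41, -30, 1, -35] -> [-30, -35] -> [-35] -> 1
  [33, 34, 4, 49] -> [] -> [] -> 0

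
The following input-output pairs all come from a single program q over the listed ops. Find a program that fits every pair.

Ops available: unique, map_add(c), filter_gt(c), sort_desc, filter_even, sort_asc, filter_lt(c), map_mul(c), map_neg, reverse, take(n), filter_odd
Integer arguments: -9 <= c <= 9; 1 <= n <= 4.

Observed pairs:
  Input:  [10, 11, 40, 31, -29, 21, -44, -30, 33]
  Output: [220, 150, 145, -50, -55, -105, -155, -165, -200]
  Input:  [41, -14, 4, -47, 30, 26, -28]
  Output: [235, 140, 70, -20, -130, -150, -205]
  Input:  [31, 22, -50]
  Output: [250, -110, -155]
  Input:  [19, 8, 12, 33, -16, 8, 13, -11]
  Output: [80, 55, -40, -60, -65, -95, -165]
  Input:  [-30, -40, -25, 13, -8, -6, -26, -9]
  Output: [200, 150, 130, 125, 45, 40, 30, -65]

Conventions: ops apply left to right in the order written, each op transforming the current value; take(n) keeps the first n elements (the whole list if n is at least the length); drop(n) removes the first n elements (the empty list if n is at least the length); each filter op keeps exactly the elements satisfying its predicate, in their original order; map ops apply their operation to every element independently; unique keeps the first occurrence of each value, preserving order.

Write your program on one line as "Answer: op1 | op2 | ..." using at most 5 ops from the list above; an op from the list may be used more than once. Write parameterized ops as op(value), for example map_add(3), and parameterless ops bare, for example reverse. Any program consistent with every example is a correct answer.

map_mul(-5) | sort_asc | sort_desc | unique

Check, running the answer program on each example:
  [10, 11, 40, 31, -29, 21, -44, -30, 33] -> [-50, -55, -200, -155, 145, -105, 220, 150, -165] -> [-200, -165, -155, -105, -55, -50, 145, 150, 220] -> [220, 150, 145, -50, -55, -105, -155, -165, -200] -> [220, 150, 145, -50, -55, -105, -155, -165, -200]
  [41, -14, 4, -47, 30, 26, -28] -> [-205, 70, -20, 235, -150, -130, 140] -> [-205, -150, -130, -20, 70, 140, 235] -> [235, 140, 70, -20, -130, -150, -205] -> [235, 140, 70, -20, -130, -150, -205]
  [31, 22, -50] -> [-155, -110, 250] -> [-155, -110, 250] -> [250, -110, -155] -> [250, -110, -155]
  [19, 8, 12, 33, -16, 8, 13, -11] -> [-95, -40, -60, -165, 80, -40, -65, 55] -> [-165, -95, -65, -60, -40, -40, 55, 80] -> [80, 55, -40, -40, -60, -65, -95, -165] -> [80, 55, -40, -60, -65, -95, -165]
  [-30, -40, -25, 13, -8, -6, -26, -9] -> [150, 200, 125, -65, 40, 30, 130, 45] -> [-65, 30, 40, 45, 125, 130, 150, 200] -> [200, 150, 130, 125, 45, 40, 30, -65] -> [200, 150, 130, 125, 45, 40, 30, -65]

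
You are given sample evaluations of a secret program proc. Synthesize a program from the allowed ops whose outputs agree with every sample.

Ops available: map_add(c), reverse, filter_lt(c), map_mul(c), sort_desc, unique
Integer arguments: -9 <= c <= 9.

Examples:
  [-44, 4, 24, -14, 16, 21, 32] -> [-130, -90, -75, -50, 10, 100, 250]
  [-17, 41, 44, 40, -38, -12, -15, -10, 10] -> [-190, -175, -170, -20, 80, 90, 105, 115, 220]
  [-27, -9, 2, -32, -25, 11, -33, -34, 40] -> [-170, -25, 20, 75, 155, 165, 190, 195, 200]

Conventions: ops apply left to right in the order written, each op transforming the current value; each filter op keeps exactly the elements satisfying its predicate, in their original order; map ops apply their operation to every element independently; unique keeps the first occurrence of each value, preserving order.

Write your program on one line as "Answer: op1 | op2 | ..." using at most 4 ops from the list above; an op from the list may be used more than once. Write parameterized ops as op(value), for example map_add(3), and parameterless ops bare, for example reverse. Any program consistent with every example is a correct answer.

reverse | map_add(-6) | sort_desc | map_mul(-5)

Check, running the answer program on each example:
  [-44, 4, 24, -14, 16, 21, 32] -> [32, 21, 16, -14, 24, 4, -44] -> [26, 15, 10, -20, 18, -2, -50] -> [26, 18, 15, 10, -2, -20, -50] -> [-130, -90, -75, -50, 10, 100, 250]
  [-17, 41, 44, 40, -38, -12, -15, -10, 10] -> [10, -10, -15, -12, -38, 40, 44, 41, -17] -> [4, -16, -21, -18, -44, 34, 38, 35, -23] -> [38, 35, 34, 4, -16, -18, -21, -23, -44] -> [-190, -175, -170, -20, 80, 90, 105, 115, 220]
  [-27, -9, 2, -32, -25, 11, -33, -34, 40] -> [40, -34, -33, 11, -25, -32, 2, -9, -27] -> [34, -40, -39, 5, -31, -38, -4, -15, -33] -> [34, 5, -4, -15, -31, -33, -38, -39, -40] -> [-170, -25, 20, 75, 155, 165, 190, 195, 200]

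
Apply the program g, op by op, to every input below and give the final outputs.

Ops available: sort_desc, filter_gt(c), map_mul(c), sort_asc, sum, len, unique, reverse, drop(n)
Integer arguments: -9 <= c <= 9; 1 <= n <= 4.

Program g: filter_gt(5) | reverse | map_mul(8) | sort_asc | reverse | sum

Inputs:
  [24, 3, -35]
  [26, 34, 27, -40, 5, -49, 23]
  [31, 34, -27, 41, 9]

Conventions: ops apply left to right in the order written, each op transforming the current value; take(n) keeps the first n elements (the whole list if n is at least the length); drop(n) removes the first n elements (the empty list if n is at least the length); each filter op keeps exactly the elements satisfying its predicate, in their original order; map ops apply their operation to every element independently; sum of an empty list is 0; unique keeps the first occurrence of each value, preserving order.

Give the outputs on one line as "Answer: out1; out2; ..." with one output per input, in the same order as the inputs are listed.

192; 880; 920

Execution, op by op:
  [24, 3, -35] -> [24] -> [24] -> [192] -> [192] -> [192] -> 192
  [26, 34, 27, -40, 5, -49, 23] -> [26, 34, 27, 23] -> [23, 27, 34, 26] -> [184, 216, 272, 208] -> [184, 208, 216, 272] -> [272, 216, 208, 184] -> 880
  [31, 34, -27, 41, 9] -> [31, 34, 41, 9] -> [9, 41, 34, 31] -> [72, 328, 272, 248] -> [72, 248, 272, 328] -> [328, 272, 248, 72] -> 920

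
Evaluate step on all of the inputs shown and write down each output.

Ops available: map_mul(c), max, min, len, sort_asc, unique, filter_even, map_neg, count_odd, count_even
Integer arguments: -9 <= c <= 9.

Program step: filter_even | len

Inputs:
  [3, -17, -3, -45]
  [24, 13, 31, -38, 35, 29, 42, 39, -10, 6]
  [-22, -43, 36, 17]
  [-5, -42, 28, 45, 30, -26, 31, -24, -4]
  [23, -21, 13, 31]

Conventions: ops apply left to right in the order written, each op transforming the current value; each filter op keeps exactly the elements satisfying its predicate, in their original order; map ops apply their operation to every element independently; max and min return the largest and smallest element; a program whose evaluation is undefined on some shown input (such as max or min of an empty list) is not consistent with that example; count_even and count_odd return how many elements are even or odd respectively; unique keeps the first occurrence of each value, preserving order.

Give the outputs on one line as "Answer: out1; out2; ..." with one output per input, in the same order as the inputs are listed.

0; 5; 2; 6; 0

Execution, op by op:
  [3, -17, -3, -45] -> [] -> 0
  [24, 13, 31, -38, 35, 29, 42, 39, -10, 6] -> [24, -38, 42, -10, 6] -> 5
  [-22, -43, 36, 17] -> [-22, 36] -> 2
  [-5, -42, 28, 45, 30, -26, 31, -24, -4] -> [-42, 28, 30, -26, -24, -4] -> 6
  [23, -21, 13, 31] -> [] -> 0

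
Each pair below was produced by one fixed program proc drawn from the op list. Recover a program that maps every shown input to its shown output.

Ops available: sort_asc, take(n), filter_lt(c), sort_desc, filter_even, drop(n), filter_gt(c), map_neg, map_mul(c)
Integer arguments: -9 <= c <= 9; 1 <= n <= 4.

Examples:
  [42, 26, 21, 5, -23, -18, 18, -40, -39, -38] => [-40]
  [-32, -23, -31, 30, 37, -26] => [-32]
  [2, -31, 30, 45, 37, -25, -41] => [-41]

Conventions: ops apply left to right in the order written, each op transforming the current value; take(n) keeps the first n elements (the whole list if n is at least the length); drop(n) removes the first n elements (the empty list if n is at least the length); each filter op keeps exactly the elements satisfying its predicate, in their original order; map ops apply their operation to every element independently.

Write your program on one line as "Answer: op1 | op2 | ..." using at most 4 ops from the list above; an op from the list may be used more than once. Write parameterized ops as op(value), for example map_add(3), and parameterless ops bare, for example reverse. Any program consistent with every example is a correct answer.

sort_asc | filter_lt(8) | take(1)

Check, running the answer program on each example:
  [42, 26, 21, 5, -23, -18, 18, -40, -39, -38] -> [-40, -39, -38, -23, -18, 5, 18, 21, 26, 42] -> [-40, -39, -38, -23, -18, 5] -> [-40]
  [-32, -23, -31, 30, 37, -26] -> [-32, -31, -26, -23, 30, 37] -> [-32, -31, -26, -23] -> [-32]
  [2, -31, 30, 45, 37, -25, -41] -> [-41, -31, -25, 2, 30, 37, 45] -> [-41, -31, -25, 2] -> [-41]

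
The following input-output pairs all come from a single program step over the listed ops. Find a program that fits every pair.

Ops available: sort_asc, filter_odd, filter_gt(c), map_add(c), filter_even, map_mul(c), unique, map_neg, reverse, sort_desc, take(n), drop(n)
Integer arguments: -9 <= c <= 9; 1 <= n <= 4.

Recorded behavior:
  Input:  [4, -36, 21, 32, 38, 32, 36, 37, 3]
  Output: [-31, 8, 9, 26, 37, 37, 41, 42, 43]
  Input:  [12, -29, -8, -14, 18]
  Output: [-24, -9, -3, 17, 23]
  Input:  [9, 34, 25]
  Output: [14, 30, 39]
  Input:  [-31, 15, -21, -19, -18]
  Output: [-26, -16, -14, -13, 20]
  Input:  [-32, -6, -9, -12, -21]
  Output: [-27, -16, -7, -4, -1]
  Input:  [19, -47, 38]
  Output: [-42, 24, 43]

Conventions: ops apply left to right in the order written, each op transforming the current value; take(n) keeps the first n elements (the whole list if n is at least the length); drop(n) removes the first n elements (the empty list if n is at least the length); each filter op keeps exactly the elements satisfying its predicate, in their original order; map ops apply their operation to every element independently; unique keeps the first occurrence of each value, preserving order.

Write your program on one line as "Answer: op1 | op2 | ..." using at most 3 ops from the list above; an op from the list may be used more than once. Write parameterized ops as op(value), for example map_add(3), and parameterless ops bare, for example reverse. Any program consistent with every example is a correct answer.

sort_asc | map_add(5)

Check, running the answer program on each example:
  [4, -36, 21, 32, 38, 32, 36, 37, 3] -> [-36, 3, 4, 21, 32, 32, 36, 37, 38] -> [-31, 8, 9, 26, 37, 37, 41, 42, 43]
  [12, -29, -8, -14, 18] -> [-29, -14, -8, 12, 18] -> [-24, -9, -3, 17, 23]
  [9, 34, 25] -> [9, 25, 34] -> [14, 30, 39]
  [-31, 15, -21, -19, -18] -> [-31, -21, -19, -18, 15] -> [-26, -16, -14, -13, 20]
  [-32, -6, -9, -12, -21] -> [-32, -21, -12, -9, -6] -> [-27, -16, -7, -4, -1]
  [19, -47, 38] -> [-47, 19, 38] -> [-42, 24, 43]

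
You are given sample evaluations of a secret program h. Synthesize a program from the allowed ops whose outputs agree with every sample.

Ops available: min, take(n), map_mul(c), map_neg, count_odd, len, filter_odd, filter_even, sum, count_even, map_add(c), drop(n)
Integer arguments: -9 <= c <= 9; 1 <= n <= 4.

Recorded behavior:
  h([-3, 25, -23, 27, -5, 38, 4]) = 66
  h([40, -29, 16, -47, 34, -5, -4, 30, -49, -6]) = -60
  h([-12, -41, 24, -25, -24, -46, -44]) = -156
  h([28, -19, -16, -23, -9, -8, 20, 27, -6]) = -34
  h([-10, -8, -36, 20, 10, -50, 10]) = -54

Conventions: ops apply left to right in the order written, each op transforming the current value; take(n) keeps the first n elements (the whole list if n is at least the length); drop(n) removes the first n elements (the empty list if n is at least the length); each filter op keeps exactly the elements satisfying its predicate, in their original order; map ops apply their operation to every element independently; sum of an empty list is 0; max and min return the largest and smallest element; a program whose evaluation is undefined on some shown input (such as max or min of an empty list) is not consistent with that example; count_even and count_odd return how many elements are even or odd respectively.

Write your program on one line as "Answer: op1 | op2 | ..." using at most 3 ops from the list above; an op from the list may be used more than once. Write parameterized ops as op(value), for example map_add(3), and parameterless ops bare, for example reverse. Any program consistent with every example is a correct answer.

drop(1) | sum

Check, running the answer program on each example:
  [-3, 25, -23, 27, -5, 38, 4] -> [25, -23, 27, -5, 38, 4] -> 66
  [40, -29, 16, -47, 34, -5, -4, 30, -49, -6] -> [-29, 16, -47, 34, -5, -4, 30, -49, -6] -> -60
  [-12, -41, 24, -25, -24, -46, -44] -> [-41, 24, -25, -24, -46, -44] -> -156
  [28, -19, -16, -23, -9, -8, 20, 27, -6] -> [-19, -16, -23, -9, -8, 20, 27, -6] -> -34
  [-10, -8, -36, 20, 10, -50, 10] -> [-8, -36, 20, 10, -50, 10] -> -54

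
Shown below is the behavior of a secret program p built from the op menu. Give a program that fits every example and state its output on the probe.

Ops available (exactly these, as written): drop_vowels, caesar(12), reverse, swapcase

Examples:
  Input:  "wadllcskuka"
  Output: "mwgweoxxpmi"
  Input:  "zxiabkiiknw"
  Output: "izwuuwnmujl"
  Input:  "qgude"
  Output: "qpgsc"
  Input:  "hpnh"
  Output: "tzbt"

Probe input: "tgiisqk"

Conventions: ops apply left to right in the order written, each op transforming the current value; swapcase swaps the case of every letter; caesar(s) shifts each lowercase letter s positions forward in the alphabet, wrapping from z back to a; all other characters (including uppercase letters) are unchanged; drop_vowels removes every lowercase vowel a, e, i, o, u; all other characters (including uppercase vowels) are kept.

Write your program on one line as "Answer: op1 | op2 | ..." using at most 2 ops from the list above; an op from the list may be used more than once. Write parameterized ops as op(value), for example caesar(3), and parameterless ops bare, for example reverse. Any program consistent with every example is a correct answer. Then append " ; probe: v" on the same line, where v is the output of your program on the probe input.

caesar(12) | reverse ; probe: "wceuusf"

Check, running the answer program on each example:
  "wadllcskuka" -> "impxxoewgwm" -> "mwgweoxxpmi"
  "zxiabkiiknw" -> "ljumnwuuwzi" -> "izwuuwnmujl"
  "qgude" -> "csgpq" -> "qpgsc"
  "hpnh" -> "tbzt" -> "tzbt"
  probe: "tgiisqk" -> "fsuuecw" -> "wceuusf"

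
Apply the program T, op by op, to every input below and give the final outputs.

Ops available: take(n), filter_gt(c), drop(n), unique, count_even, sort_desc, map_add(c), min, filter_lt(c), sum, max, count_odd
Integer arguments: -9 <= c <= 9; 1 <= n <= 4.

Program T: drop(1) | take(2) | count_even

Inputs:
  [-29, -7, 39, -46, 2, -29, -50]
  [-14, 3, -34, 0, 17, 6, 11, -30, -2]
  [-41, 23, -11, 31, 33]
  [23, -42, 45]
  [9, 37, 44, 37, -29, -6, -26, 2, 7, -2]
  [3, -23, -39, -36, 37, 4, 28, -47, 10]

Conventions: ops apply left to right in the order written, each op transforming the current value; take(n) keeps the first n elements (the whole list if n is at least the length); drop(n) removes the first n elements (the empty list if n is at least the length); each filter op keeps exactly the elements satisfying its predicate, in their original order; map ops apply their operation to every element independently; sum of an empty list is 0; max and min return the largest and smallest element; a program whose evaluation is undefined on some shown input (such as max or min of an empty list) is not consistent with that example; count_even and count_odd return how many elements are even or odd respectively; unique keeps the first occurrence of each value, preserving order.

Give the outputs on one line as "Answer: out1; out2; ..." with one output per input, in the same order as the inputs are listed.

0; 1; 0; 1; 1; 0

Execution, op by op:
  [-29, -7, 39, -46, 2, -29, -50] -> [-7, 39, -46, 2, -29, -50] -> [-7, 39] -> 0
  [-14, 3, -34, 0, 17, 6, 11, -30, -2] -> [3, -34, 0, 17, 6, 11, -30, -2] -> [3, -34] -> 1
  [-41, 23, -11, 31, 33] -> [23, -11, 31, 33] -> [23, -11] -> 0
  [23, -42, 45] -> [-42, 45] -> [-42, 45] -> 1
  [9, 37, 44, 37, -29, -6, -26, 2, 7, -2] -> [37, 44, 37, -29, -6, -26, 2, 7, -2] -> [37, 44] -> 1
  [3, -23, -39, -36, 37, 4, 28, -47, 10] -> [-23, -39, -36, 37, 4, 28, -47, 10] -> [-23, -39] -> 0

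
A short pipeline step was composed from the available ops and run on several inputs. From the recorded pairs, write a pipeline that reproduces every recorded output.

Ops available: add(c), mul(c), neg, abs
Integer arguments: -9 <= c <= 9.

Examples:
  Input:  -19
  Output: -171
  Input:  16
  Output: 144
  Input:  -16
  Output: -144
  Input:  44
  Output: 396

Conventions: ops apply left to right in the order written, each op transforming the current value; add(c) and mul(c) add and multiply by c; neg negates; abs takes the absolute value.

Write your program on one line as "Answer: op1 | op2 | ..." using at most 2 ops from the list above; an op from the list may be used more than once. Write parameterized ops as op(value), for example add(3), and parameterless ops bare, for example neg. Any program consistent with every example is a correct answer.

mul(-9) | neg

Check, running the answer program on each example:
  -19 -> 171 -> -171
  16 -> -144 -> 144
  -16 -> 144 -> -144
  44 -> -396 -> 396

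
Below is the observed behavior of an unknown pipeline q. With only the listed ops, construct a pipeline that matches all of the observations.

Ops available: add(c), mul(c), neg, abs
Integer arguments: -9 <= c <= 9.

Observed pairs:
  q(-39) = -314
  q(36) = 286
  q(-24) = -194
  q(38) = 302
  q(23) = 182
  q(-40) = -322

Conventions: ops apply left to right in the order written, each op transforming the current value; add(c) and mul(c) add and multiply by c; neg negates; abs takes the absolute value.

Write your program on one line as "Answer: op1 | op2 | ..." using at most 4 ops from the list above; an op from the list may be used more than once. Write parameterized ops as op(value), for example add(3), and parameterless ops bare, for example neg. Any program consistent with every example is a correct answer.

mul(8) | add(3) | add(-9) | add(4)

Check, running the answer program on each example:
  -39 -> -312 -> -309 -> -318 -> -314
  36 -> 288 -> 291 -> 282 -> 286
  -24 -> -192 -> -189 -> -198 -> -194
  38 -> 304 -> 307 -> 298 -> 302
  23 -> 184 -> 187 -> 178 -> 182
  -40 -> -320 -> -317 -> -326 -> -322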